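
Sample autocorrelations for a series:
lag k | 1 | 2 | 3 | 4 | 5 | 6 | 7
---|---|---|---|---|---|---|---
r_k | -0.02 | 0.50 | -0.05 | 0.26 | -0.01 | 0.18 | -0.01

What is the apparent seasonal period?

2

The largest autocorrelation is r_2 = 0.50, with weaker echoes at lags 4 (0.26) and 6 (0.18); the remaining lags stay at or below -0.01.
The dominant spike at lag 2 indicates a seasonal period of 2.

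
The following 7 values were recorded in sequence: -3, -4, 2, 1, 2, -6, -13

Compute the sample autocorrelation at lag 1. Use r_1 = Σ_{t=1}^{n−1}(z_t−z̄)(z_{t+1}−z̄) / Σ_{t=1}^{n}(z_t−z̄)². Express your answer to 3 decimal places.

Mean z̄ = (-3 − 4 + 2 + 1 + 2 − 6 − 13)/7 = -3.0000
Σ(z_t−z̄)(z_{t+1}−z̄) = (0.0000) + (-5.0000) + (20.0000) + (20.0000) + (-15.0000) + (30.0000) = 50.0000
Denominator Σ(z_t−z̄)² = 176.0000
r_1 = 50.0000 / 176.0000 = 0.284

0.284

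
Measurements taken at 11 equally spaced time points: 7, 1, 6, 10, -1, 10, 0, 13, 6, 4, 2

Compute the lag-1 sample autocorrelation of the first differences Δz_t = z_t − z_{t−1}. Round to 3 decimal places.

First differences Δz: -6, 5, 4, -11, 11, -10, 13, -7, -2, -2
Mean of differences = -0.5000
Numerator Σ(Δz_t−Δz̄)(Δz_{t+1}−Δz̄) = -486.7500
Denominator Σ(Δz_t−Δz̄)² = 642.5000
r_1(Δz) = -486.7500 / 642.5000 = -0.758

-0.758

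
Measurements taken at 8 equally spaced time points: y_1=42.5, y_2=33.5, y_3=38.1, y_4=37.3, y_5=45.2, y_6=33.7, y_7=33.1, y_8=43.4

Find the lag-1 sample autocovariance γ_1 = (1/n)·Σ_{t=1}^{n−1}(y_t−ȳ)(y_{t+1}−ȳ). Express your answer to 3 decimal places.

Mean ȳ = (42.5 + 33.5 + 38.1 + 37.3 + 45.2 + 33.7 + 33.1 + 43.4)/8 = 38.3500
Deviations: 4.1500, -4.8500, -0.2500, -1.0500, 6.8500, -4.6500, -5.2500, 5.0500
Σ_{t=1}^{7}(y_t−ȳ)(y_{t+1}−ȳ) = -59.7975
γ_1 = -59.7975 / 8 = -7.475

-7.475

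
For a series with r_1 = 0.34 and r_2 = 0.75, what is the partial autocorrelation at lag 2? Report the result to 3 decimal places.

0.717

φ_{22} = (r_2 − r_1²) / (1 − r_1²)
r_1² = (0.34)² = 0.1156
Numerator = 0.75 − 0.1156 = 0.6344; denominator = 1 − 0.1156 = 0.8844
φ_{22} = 0.6344 / 0.8844 = 0.717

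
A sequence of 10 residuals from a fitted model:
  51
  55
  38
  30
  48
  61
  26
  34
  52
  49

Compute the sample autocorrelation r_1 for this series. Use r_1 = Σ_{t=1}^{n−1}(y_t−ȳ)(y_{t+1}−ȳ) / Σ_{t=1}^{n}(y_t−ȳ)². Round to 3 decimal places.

Mean ȳ = (51 + 55 + 38 + 30 + 48 + 61 + 26 + 34 + 52 + 49)/10 = 44.4000
Numerator Σ_{t=1}^{9}(y_t−ȳ)(y_{t+1}−ȳ) = -55.9600
Denominator Σ(y_t−ȳ)² = 1218.4000
r_1 = -55.9600 / 1218.4000 = -0.046

-0.046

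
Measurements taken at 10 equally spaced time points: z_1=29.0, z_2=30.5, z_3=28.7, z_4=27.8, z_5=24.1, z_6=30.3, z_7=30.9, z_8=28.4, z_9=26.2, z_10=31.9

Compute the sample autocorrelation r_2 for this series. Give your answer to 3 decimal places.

-0.406

Mean z̄ = (29.0 + 30.5 + 28.7 + 27.8 + 24.1 + 30.3 + 30.9 + 28.4 + 26.2 + 31.9)/10 = 28.7800
Numerator Σ_{t=1}^{8}(z_t−z̄)(z_{t+2}−z̄) = -19.9728
Denominator Σ(z_t−z̄)² = 49.2160
r_2 = -19.9728 / 49.2160 = -0.406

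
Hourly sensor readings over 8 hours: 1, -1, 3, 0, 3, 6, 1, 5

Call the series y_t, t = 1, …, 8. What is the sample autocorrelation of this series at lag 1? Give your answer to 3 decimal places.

-0.170

Mean ȳ = (1 − 1 + 3 + 0 + 3 + 6 + 1 + 5)/8 = 2.2500
Deviations from mean: -1.2500, -3.2500, 0.7500, -2.2500, 0.7500, 3.7500, -1.2500, 2.7500
Σ(y_t−ȳ)(y_{t+1}−ȳ) = (4.0625) + (-2.4375) + (-1.6875) + (-1.6875) + (2.8125) + (-4.6875) + (-3.4375) = -7.0625
Denominator Σ(y_t−ȳ)² = 41.5000
r_1 = -7.0625 / 41.5000 = -0.170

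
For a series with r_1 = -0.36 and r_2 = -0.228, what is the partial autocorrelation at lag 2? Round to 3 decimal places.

-0.411

φ_{22} = (r_2 − r_1²) / (1 − r_1²)
r_1² = (-0.36)² = 0.1296
Numerator = -0.228 − 0.1296 = -0.3576; denominator = 1 − 0.1296 = 0.8704
φ_{22} = -0.3576 / 0.8704 = -0.411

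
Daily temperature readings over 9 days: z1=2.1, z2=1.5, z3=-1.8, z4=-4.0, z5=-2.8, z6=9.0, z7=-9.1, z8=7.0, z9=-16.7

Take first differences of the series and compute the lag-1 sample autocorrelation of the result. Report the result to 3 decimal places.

First differences Δz: -0.6, -3.3, -2.2, 1.2, 11.8, -18.1, 16.1, -23.7
Mean of differences = -2.3500
Numerator Σ(Δz_t−Δz̄)(Δz_{t+1}−Δz̄) = -858.3975
Denominator Σ(Δz_t−Δz̄)² = 1261.1000
r_1(Δz) = -858.3975 / 1261.1000 = -0.681

-0.681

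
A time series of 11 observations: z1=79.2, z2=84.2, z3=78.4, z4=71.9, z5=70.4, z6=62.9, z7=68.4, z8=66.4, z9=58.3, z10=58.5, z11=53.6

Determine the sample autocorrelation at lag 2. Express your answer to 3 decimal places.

0.368

Mean z̄ = (79.2 + 84.2 + 78.4 + 71.9 + 70.4 + 62.9 + 68.4 + 66.4 + 58.3 + 58.5 + 53.6)/11 = 68.3818
Numerator Σ_{t=1}^{9}(z_t−z̄)(z_{t+2}−z̄) = 344.2912
Denominator Σ(z_t−z̄)² = 935.8364
r_2 = 344.2912 / 935.8364 = 0.368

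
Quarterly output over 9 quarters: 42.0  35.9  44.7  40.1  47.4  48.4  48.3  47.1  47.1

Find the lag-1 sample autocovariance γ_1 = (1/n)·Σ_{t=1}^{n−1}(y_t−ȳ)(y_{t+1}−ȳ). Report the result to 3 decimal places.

5.432

Mean ȳ = (42.0 + 35.9 + 44.7 + 40.1 + 47.4 + 48.4 + 48.3 + 47.1 + 47.1)/9 = 44.5556
Σ_{t=1}^{8}(y_t−ȳ)(y_{t+1}−ȳ) = 48.8847
γ_1 = 48.8847 / 9 = 5.432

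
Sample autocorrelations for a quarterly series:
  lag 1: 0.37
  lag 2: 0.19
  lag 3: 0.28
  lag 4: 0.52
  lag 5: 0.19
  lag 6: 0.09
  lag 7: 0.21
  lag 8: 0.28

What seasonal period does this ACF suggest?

4

The largest autocorrelation is r_4 = 0.52; the remaining lags stay at or below 0.37. The elevated value at lag 1 (0.37), dropping to 0.19 at lag 2, reflects decaying short-term dependence rather than seasonality.
The dominant spike at lag 4 indicates a seasonal period of 4.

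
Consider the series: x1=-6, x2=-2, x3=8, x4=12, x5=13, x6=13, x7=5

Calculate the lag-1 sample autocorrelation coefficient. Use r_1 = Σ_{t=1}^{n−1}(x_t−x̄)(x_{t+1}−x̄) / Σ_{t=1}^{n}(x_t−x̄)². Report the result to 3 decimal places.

0.502

Mean x̄ = (-6 − 2 + 8 + 12 + 13 + 13 + 5)/7 = 6.1429
Deviations from mean: -12.1429, -8.1429, 1.8571, 5.8571, 6.8571, 6.8571, -1.1429
Numerator Σ_{t=1}^{6}(x_t−x̄)(x_{t+1}−x̄) = 173.9796
Denominator Σ(x_t−x̄)² = 346.8571
r_1 = 173.9796 / 346.8571 = 0.502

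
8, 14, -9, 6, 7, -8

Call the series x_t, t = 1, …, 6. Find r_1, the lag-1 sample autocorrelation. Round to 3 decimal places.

-0.333

Mean x̄ = (8 + 14 − 9 + 6 + 7 − 8)/6 = 3.0000
Deviations from mean: 5.0000, 11.0000, -12.0000, 3.0000, 4.0000, -11.0000
Σ(x_t−x̄)(x_{t+1}−x̄) = (55.0000) + (-132.0000) + (-36.0000) + (12.0000) + (-44.0000) = -145.0000
Denominator Σ(x_t−x̄)² = 436.0000
r_1 = -145.0000 / 436.0000 = -0.333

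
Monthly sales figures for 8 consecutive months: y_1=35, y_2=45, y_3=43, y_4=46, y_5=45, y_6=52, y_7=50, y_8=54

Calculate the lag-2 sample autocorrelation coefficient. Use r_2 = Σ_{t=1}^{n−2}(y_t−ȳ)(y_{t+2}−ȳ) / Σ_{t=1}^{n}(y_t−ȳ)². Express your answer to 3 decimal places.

Mean ȳ = (35 + 45 + 43 + 46 + 45 + 52 + 50 + 54)/8 = 46.2500
Deviations from mean: -11.2500, -1.2500, -3.2500, -0.2500, -1.2500, 5.7500, 3.7500, 7.7500
Σ(y_t−ȳ)(y_{t+2}−ȳ) = (36.5625) + (0.3125) + (4.0625) + (-1.4375) + (-4.6875) + (44.5625) = 79.3750
Denominator Σ(y_t−ȳ)² = 247.5000
r_2 = 79.3750 / 247.5000 = 0.321

0.321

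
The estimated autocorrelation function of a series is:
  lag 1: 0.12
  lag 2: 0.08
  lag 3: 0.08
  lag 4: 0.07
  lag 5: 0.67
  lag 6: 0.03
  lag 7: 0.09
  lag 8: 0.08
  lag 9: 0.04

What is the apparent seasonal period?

5

The largest autocorrelation is r_5 = 0.67; the remaining lags stay at or below 0.12.
The dominant spike at lag 5 indicates a seasonal period of 5.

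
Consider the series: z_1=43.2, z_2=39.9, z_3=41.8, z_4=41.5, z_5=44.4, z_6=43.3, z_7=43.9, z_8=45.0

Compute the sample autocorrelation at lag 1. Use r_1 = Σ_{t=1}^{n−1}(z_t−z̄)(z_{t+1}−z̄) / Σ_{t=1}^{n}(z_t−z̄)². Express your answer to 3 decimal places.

Mean z̄ = (43.2 + 39.9 + 41.8 + 41.5 + 44.4 + 43.3 + 43.9 + 45.0)/8 = 42.8750
Deviations from mean: 0.3250, -2.9750, -1.0750, -1.3750, 1.5250, 0.4250, 1.0250, 2.1250
Σ(z_t−z̄)(z_{t+1}−z̄) = (-0.9669) + (3.1981) + (1.4781) + (-2.0969) + (0.6481) + (0.4356) + (2.1781) = 4.8744
Denominator Σ(z_t−z̄)² = 20.0750
r_1 = 4.8744 / 20.0750 = 0.243

0.243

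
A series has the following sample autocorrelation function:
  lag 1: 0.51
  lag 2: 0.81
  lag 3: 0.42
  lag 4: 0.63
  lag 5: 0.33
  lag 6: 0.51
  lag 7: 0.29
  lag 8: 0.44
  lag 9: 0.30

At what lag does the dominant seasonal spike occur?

The largest autocorrelation is r_2 = 0.81, with a weaker echo at lag 4 (0.63); the remaining lags stay at or below 0.51.
The dominant spike at lag 2 indicates a seasonal period of 2.

2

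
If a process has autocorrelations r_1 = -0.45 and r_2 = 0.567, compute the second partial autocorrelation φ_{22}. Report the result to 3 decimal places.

0.457

φ_{22} = (r_2 − r_1²) / (1 − r_1²)
r_1² = (-0.45)² = 0.2025
Numerator = 0.567 − 0.2025 = 0.3645; denominator = 1 − 0.2025 = 0.7975
φ_{22} = 0.3645 / 0.7975 = 0.457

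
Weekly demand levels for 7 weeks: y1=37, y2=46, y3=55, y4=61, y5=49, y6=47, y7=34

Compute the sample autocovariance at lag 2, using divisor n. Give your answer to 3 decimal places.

-14.857

Mean ȳ = (37 + 46 + 55 + 61 + 49 + 47 + 34)/7 = 47.0000
Deviations: -10.0000, -1.0000, 8.0000, 14.0000, 2.0000, 0.0000, -13.0000
Σ_{t=1}^{5}(y_t−ȳ)(y_{t+2}−ȳ) = -104.0000
γ_2 = -104.0000 / 7 = -14.857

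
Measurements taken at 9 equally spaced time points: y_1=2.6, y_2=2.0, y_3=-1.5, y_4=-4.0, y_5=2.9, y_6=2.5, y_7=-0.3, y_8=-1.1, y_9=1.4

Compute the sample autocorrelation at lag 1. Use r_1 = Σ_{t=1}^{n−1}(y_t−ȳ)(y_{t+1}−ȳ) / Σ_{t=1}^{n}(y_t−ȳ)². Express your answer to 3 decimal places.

0.031

Mean ȳ = (2.6 + 2.0 − 1.5 − 4.0 + 2.9 + 2.5 − 0.3 − 1.1 + 1.4)/9 = 0.5000
Numerator Σ_{t=1}^{8}(y_t−ȳ)(y_{t+1}−ȳ) = 1.3900
Denominator Σ(y_t−ȳ)² = 44.6800
r_1 = 1.3900 / 44.6800 = 0.031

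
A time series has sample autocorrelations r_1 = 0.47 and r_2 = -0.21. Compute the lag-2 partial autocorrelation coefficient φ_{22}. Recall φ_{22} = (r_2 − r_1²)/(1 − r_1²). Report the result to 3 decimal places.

-0.553

φ_{22} = (r_2 − r_1²) / (1 − r_1²)
r_1² = (0.47)² = 0.2209
Numerator = -0.21 − 0.2209 = -0.4309; denominator = 1 − 0.2209 = 0.7791
φ_{22} = -0.4309 / 0.7791 = -0.553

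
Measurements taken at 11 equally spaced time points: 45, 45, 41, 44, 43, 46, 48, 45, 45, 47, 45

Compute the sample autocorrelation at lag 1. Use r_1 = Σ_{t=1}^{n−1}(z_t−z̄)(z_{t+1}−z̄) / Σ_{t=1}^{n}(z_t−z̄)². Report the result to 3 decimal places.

Mean z̄ = (45 + 45 + 41 + 44 + 43 + 46 + 48 + 45 + 45 + 47 + 45)/11 = 44.9091
Numerator Σ_{t=1}^{10}(z_t−z̄)(z_{t+1}−z̄) = 6.9008
Denominator Σ(z_t−z̄)² = 34.9091
r_1 = 6.9008 / 34.9091 = 0.198

0.198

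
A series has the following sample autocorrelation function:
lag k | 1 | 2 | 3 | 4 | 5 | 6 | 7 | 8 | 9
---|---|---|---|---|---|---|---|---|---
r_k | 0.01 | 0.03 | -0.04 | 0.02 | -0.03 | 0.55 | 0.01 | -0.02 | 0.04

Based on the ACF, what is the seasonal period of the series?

The largest autocorrelation is r_6 = 0.55; the remaining lags stay at or below 0.04.
The dominant spike at lag 6 indicates a seasonal period of 6.

6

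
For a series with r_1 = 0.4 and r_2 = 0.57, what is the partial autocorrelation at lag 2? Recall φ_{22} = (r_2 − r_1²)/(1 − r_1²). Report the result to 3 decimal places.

φ_{22} = (r_2 − r_1²) / (1 − r_1²)
r_1² = (0.4)² = 0.16
Numerator = 0.57 − 0.1600 = 0.4100; denominator = 1 − 0.1600 = 0.8400
φ_{22} = 0.4100 / 0.8400 = 0.488

0.488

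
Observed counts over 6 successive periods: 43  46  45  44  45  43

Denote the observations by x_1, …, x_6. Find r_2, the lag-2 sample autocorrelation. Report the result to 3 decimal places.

Mean x̄ = (43 + 46 + 45 + 44 + 45 + 43)/6 = 44.3333
Deviations from mean: -1.3333, 1.6667, 0.6667, -0.3333, 0.6667, -1.3333
Σ(x_t−x̄)(x_{t+2}−x̄) = (-0.8889) + (-0.5556) + (0.4444) + (0.4444) = -0.5556
Denominator Σ(x_t−x̄)² = 7.3333
r_2 = -0.5556 / 7.3333 = -0.076

-0.076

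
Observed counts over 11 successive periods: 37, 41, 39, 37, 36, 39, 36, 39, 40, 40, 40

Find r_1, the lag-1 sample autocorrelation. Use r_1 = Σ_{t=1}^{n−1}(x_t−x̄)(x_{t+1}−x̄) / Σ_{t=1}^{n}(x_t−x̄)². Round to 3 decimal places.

0.064

Mean x̄ = (37 + 41 + 39 + 37 + 36 + 39 + 36 + 39 + 40 + 40 + 40)/11 = 38.5455
Numerator Σ_{t=1}^{10}(x_t−x̄)(x_{t+1}−x̄) = 1.9752
Denominator Σ(x_t−x̄)² = 30.7273
r_1 = 1.9752 / 30.7273 = 0.064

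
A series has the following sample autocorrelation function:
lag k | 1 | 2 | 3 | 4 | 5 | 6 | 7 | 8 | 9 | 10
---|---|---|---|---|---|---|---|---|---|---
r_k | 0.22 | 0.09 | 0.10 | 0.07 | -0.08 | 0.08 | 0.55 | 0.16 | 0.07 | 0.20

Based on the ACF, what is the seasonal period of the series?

7

The largest autocorrelation is r_7 = 0.55; the remaining lags stay at or below 0.22. The elevated value at lag 1 (0.22), dropping to 0.09 at lag 2, reflects decaying short-term dependence rather than seasonality.
The dominant spike at lag 7 indicates a seasonal period of 7.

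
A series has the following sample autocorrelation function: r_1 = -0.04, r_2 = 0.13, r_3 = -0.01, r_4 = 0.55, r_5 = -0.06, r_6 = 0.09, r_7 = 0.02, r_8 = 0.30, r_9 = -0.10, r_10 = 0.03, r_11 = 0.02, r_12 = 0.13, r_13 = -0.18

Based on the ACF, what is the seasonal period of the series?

The largest autocorrelation is r_4 = 0.55, with a weaker echo at lag 8 (0.30); the remaining lags stay at or below 0.13.
The dominant spike at lag 4 indicates a seasonal period of 4.

4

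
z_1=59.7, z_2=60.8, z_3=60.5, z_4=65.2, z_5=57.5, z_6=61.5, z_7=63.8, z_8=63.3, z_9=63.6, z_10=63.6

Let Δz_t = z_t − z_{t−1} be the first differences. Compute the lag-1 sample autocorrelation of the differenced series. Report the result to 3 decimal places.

-0.606

First differences Δz: 1.1, -0.3, 4.7, -7.7, 4.0, 2.3, -0.5, 0.3, 0.0
Mean of differences = 0.4333
Numerator Σ(Δz_t−Δz̄)(Δz_{t+1}−Δz̄) = -62.2311
Denominator Σ(Δz_t−Δz̄)² = 102.6200
r_1(Δz) = -62.2311 / 102.6200 = -0.606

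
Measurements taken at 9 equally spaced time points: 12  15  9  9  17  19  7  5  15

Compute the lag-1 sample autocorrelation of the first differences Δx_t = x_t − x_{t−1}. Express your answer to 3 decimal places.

-0.051

First differences Δx: 3, -6, 0, 8, 2, -12, -2, 10
Mean of differences = 0.3750
Numerator Σ(Δx_t−Δx̄)(Δx_{t+1}−Δx̄) = -18.3906
Denominator Σ(Δx_t−Δx̄)² = 359.8750
r_1(Δx) = -18.3906 / 359.8750 = -0.051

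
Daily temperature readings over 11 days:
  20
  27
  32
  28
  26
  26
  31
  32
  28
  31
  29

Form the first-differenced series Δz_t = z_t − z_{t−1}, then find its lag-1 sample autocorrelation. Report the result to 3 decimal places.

First differences Δz: 7, 5, -4, -2, 0, 5, 1, -4, 3, -2
Mean of differences = 0.9000
Numerator Σ(Δz_t−Δz̄)(Δz_{t+1}−Δz̄) = 1.5900
Denominator Σ(Δz_t−Δz̄)² = 140.9000
r_1(Δz) = 1.5900 / 140.9000 = 0.011

0.011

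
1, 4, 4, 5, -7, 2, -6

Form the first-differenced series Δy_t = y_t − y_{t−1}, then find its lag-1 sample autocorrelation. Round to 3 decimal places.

-0.673

First differences Δy: 3, 0, 1, -12, 9, -8
Mean of differences = -1.1667
Numerator Σ(Δy_t−Δȳ)(Δy_{t+1}−Δȳ) = -195.6944
Denominator Σ(Δy_t−Δȳ)² = 290.8333
r_1(Δy) = -195.6944 / 290.8333 = -0.673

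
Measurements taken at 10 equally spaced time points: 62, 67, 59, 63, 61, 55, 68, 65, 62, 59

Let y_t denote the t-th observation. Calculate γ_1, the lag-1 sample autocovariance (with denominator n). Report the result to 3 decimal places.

-3.641

Mean ȳ = (62 + 67 + 59 + 63 + 61 + 55 + 68 + 65 + 62 + 59)/10 = 62.1000
Σ_{t=1}^{9}(y_t−ȳ)(y_{t+1}−ȳ) = -36.4100
γ_1 = -36.4100 / 10 = -3.641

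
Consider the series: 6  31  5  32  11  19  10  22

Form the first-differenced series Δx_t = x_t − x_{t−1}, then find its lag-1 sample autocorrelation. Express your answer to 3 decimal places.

-0.817

First differences Δx: 25, -26, 27, -21, 8, -9, 12
Mean of differences = 2.2857
Numerator Σ(Δx_t−Δx̄)(Δx_{t+1}−Δx̄) = -2224.2245
Denominator Σ(Δx_t−Δx̄)² = 2723.4286
r_1(Δx) = -2224.2245 / 2723.4286 = -0.817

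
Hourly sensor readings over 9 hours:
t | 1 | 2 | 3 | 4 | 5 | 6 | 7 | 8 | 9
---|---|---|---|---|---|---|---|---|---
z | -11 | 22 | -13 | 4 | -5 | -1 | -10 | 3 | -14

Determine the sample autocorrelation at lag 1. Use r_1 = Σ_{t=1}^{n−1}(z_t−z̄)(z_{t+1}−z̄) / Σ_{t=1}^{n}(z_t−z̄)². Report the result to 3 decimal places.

-0.632

Mean z̄ = (-11 + 22 − 13 + 4 − 5 − 1 − 10 + 3 − 14)/9 = -2.7778
Numerator Σ_{t=1}^{8}(z_t−z̄)(z_{t+1}−z̄) = -664.7160
Denominator Σ(z_t−z̄)² = 1051.5556
r_1 = -664.7160 / 1051.5556 = -0.632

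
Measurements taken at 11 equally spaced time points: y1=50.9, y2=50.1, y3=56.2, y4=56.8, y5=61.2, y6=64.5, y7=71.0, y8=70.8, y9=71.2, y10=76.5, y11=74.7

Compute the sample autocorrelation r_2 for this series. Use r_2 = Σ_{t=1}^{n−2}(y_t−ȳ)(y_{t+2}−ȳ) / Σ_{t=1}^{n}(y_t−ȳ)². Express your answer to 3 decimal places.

0.461

Mean ȳ = (50.9 + 50.1 + 56.2 + 56.8 + 61.2 + 64.5 + 71.0 + 70.8 + 71.2 + 76.5 + 74.7)/11 = 63.9909
Numerator Σ_{t=1}^{9}(y_t−ȳ)(y_{t+2}−ȳ) = 416.7735
Denominator Σ(y_t−ȳ)² = 903.4091
r_2 = 416.7735 / 903.4091 = 0.461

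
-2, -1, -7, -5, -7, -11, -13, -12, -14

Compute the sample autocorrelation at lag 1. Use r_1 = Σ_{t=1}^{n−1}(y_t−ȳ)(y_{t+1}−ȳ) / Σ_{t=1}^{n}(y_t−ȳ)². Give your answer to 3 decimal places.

0.610

Mean ȳ = (-2 − 1 − 7 − 5 − 7 − 11 − 13 − 12 − 14)/9 = -8.0000
Numerator Σ_{t=1}^{8}(y_t−ȳ)(y_{t+1}−ȳ) = 111.0000
Denominator Σ(y_t−ȳ)² = 182.0000
r_1 = 111.0000 / 182.0000 = 0.610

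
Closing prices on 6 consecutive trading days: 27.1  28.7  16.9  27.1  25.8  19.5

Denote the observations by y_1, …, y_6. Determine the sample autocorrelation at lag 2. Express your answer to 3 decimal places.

Mean ȳ = (27.1 + 28.7 + 16.9 + 27.1 + 25.8 + 19.5)/6 = 24.1833
Σ(y_t−ȳ)(y_{t+2}−ȳ) = (-21.2431) + (13.1736) + (-11.7747) + (-13.6597) = -33.5039
Denominator Σ(y_t−ȳ)² = 115.0083
r_2 = -33.5039 / 115.0083 = -0.291

-0.291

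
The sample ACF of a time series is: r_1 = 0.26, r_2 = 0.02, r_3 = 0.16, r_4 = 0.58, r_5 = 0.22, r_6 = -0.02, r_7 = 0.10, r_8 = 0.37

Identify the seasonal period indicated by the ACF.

The largest autocorrelation is r_4 = 0.58, with a weaker echo at lag 8 (0.37); the remaining lags stay at or below 0.26. The elevated value at lag 1 (0.26), dropping to 0.02 at lag 2, reflects decaying short-term dependence rather than seasonality.
The dominant spike at lag 4 indicates a seasonal period of 4.

4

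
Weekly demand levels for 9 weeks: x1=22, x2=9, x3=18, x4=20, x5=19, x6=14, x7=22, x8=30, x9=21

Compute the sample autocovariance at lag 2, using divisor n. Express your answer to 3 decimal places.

Mean x̄ = (22 + 9 + 18 + 20 + 19 + 14 + 22 + 30 + 21)/9 = 19.4444
Σ_{t=1}^{7}(x_t−x̄)(x_{t+2}−x̄) = -66.5062
γ_2 = -66.5062 / 9 = -7.390

-7.390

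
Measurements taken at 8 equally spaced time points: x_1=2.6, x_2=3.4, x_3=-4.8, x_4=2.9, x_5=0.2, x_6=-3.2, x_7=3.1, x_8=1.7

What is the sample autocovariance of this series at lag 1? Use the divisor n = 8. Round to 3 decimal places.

-3.479

Mean x̄ = (2.6 + 3.4 − 4.8 + 2.9 + 0.2 − 3.2 + 3.1 + 1.7)/8 = 0.7375
Σ_{t=1}^{7}(x_t−x̄)(x_{t+1}−x̄) = -27.8339
γ_1 = -27.8339 / 8 = -3.479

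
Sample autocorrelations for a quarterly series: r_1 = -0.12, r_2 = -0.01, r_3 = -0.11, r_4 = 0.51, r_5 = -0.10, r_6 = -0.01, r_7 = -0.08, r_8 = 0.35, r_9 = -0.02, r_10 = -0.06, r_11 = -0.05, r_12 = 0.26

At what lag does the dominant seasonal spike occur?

The largest autocorrelation is r_4 = 0.51, with weaker echoes at lags 8 (0.35) and 12 (0.26); the remaining lags stay at or below -0.01.
The dominant spike at lag 4 indicates a seasonal period of 4.

4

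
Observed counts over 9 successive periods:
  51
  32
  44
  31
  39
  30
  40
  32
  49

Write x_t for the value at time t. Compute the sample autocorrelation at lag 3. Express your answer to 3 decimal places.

Mean x̄ = (51 + 32 + 44 + 31 + 39 + 30 + 40 + 32 + 49)/9 = 38.6667
Numerator Σ_{t=1}^{6}(x_t−x̄)(x_{t+3}−x̄) = -245.0000
Denominator Σ(x_t−x̄)² = 512.0000
r_3 = -245.0000 / 512.0000 = -0.479

-0.479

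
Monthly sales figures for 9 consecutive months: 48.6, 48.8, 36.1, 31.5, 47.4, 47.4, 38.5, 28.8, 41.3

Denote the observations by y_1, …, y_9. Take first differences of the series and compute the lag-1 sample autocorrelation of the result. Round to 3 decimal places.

-0.094

First differences Δy: 0.2, -12.7, -4.6, 15.9, 0.0, -8.9, -9.7, 12.5
Mean of differences = -0.9125
Numerator Σ(Δy_t−Δȳ)(Δy_{t+1}−Δȳ) = -71.2627
Denominator Σ(Δy_t−Δȳ)² = 758.1888
r_1(Δy) = -71.2627 / 758.1888 = -0.094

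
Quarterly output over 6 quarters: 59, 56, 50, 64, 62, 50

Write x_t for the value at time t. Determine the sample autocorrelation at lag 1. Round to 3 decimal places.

Mean x̄ = (59 + 56 + 50 + 64 + 62 + 50)/6 = 56.8333
Deviations from mean: 2.1667, -0.8333, -6.8333, 7.1667, 5.1667, -6.8333
Σ(x_t−x̄)(x_{t+1}−x̄) = (-1.8056) + (5.6944) + (-48.9722) + (37.0278) + (-35.3056) = -43.3611
Denominator Σ(x_t−x̄)² = 176.8333
r_1 = -43.3611 / 176.8333 = -0.245

-0.245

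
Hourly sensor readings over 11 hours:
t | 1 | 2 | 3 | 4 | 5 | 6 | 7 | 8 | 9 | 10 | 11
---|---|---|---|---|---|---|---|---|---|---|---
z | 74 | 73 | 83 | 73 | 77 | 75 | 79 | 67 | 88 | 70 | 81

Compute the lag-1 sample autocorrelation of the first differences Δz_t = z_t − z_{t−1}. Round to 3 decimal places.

-0.824

First differences Δz: -1, 10, -10, 4, -2, 4, -12, 21, -18, 11
Mean of differences = 0.7000
Numerator Σ(Δz_t−Δz̄)(Δz_{t+1}−Δz̄) = -1040.3900
Denominator Σ(Δz_t−Δz̄)² = 1262.1000
r_1(Δz) = -1040.3900 / 1262.1000 = -0.824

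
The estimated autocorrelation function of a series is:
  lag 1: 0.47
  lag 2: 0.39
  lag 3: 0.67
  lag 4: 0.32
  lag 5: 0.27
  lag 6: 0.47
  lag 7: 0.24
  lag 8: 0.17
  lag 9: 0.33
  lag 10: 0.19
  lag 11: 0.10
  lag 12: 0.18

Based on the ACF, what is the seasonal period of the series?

3

The largest autocorrelation is r_3 = 0.67; the remaining lags stay at or below 0.47. The elevated value at lag 1 (0.47), dropping to 0.39 at lag 2, reflects decaying short-term dependence rather than seasonality.
The dominant spike at lag 3 indicates a seasonal period of 3.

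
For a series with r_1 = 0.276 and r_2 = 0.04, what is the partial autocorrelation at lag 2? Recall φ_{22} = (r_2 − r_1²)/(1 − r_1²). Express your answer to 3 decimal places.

φ_{22} = (r_2 − r_1²) / (1 − r_1²)
r_1² = (0.276)² = 0.076176
Numerator = 0.04 − 0.0762 = -0.0362; denominator = 1 − 0.0762 = 0.9238
φ_{22} = -0.0362 / 0.9238 = -0.039

-0.039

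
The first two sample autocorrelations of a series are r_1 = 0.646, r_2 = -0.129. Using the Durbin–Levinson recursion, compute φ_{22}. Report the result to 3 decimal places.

-0.938

φ_{22} = (r_2 − r_1²) / (1 − r_1²)
r_1² = (0.646)² = 0.417316
Numerator = -0.129 − 0.4173 = -0.5463; denominator = 1 − 0.4173 = 0.5827
φ_{22} = -0.5463 / 0.5827 = -0.938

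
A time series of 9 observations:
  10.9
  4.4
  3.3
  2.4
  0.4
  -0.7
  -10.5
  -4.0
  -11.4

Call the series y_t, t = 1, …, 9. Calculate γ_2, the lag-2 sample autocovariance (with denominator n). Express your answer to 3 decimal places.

Mean ȳ = (10.9 + 4.4 + 3.3 + 2.4 + 0.4 − 0.7 − 10.5 − 4.0 − 11.4)/9 = -0.5778
Σ_{t=1}^{7}(y_t−ȳ)(y_{t+2}−ȳ) = 160.8557
γ_2 = 160.8557 / 9 = 17.873

17.873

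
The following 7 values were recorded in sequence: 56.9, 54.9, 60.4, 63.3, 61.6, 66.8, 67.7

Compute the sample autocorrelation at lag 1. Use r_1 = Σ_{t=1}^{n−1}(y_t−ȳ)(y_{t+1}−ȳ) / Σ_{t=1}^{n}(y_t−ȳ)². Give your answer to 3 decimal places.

0.511

Mean ȳ = (56.9 + 54.9 + 60.4 + 63.3 + 61.6 + 66.8 + 67.7)/7 = 61.6571
Deviations from mean: -4.7571, -6.7571, -1.2571, 1.6429, -0.0571, 5.1429, 6.0429
Numerator Σ_{t=1}^{6}(y_t−ȳ)(y_{t+1}−ȳ) = 69.2639
Denominator Σ(y_t−ȳ)² = 135.5371
r_1 = 69.2639 / 135.5371 = 0.511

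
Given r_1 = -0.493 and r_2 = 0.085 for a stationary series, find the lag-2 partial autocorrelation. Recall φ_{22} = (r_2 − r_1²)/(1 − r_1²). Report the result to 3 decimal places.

-0.209

φ_{22} = (r_2 − r_1²) / (1 − r_1²)
r_1² = (-0.493)² = 0.243049
Numerator = 0.085 − 0.2430 = -0.1580; denominator = 1 − 0.2430 = 0.7570
φ_{22} = -0.1580 / 0.7570 = -0.209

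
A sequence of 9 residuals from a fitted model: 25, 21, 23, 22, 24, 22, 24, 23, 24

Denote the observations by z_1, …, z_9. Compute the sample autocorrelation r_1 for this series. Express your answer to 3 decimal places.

-0.527

Mean z̄ = (25 + 21 + 23 + 22 + 24 + 22 + 24 + 23 + 24)/9 = 23.1111
Numerator Σ_{t=1}^{8}(z_t−z̄)(z_{t+1}−z̄) = -6.7901
Denominator Σ(z_t−z̄)² = 12.8889
r_1 = -6.7901 / 12.8889 = -0.527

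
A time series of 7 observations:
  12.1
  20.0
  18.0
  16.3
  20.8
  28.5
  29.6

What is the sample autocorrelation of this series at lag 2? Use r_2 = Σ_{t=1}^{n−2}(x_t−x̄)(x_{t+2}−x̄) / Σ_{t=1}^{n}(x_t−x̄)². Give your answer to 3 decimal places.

Mean x̄ = (12.1 + 20.0 + 18.0 + 16.3 + 20.8 + 28.5 + 29.6)/7 = 20.7571
Deviations from mean: -8.6571, -0.7571, -2.7571, -4.4571, 0.0429, 7.7429, 8.8429
Σ(x_t−x̄)(x_{t+2}−x̄) = (23.8690) + (3.3747) + (-0.1182) + (-34.5110) + (0.3790) = -7.0065
Denominator Σ(x_t−x̄)² = 241.1371
r_2 = -7.0065 / 241.1371 = -0.029

-0.029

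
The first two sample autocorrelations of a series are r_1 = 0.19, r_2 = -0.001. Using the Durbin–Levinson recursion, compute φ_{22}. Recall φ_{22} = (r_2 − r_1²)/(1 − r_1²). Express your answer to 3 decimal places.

φ_{22} = (r_2 − r_1²) / (1 − r_1²)
r_1² = (0.19)² = 0.0361
Numerator = -0.001 − 0.0361 = -0.0371; denominator = 1 − 0.0361 = 0.9639
φ_{22} = -0.0371 / 0.9639 = -0.038

-0.038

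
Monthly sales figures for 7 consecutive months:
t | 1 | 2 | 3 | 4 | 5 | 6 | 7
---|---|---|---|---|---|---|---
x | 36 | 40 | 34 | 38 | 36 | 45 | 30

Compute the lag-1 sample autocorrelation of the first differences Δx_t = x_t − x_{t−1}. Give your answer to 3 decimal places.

-0.551

First differences Δx: 4, -6, 4, -2, 9, -15
Mean of differences = -1.0000
Numerator Σ(Δx_t−Δx̄)(Δx_{t+1}−Δx̄) = -205.0000
Denominator Σ(Δx_t−Δx̄)² = 372.0000
r_1(Δx) = -205.0000 / 372.0000 = -0.551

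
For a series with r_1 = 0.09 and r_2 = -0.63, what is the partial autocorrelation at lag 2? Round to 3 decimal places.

-0.643

φ_{22} = (r_2 − r_1²) / (1 − r_1²)
r_1² = (0.09)² = 0.0081
Numerator = -0.63 − 0.0081 = -0.6381; denominator = 1 − 0.0081 = 0.9919
φ_{22} = -0.6381 / 0.9919 = -0.643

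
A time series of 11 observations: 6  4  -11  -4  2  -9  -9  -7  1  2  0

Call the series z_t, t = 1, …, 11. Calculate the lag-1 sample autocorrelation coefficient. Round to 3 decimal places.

Mean z̄ = (6 + 4 − 11 − 4 + 2 − 9 − 9 − 7 + 1 + 2 + 0)/11 = -2.2727
Numerator Σ_{t=1}^{10}(z_t−z̄)(z_{t+1}−z̄) = 61.3802
Denominator Σ(z_t−z̄)² = 352.1818
r_1 = 61.3802 / 352.1818 = 0.174

0.174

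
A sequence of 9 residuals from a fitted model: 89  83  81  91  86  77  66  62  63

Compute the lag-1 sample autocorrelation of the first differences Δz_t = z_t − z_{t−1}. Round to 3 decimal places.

0.158

First differences Δz: -6, -2, 10, -5, -9, -11, -4, 1
Mean of differences = -3.2500
Numerator Σ(Δz_t−Δz̄)(Δz_{t+1}−Δz̄) = 47.1875
Denominator Σ(Δz_t−Δz̄)² = 299.5000
r_1(Δz) = 47.1875 / 299.5000 = 0.158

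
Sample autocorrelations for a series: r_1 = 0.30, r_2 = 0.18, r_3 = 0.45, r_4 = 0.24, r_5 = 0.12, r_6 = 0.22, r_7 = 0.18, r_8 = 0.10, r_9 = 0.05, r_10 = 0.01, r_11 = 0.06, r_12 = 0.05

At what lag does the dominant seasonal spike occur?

The largest autocorrelation is r_3 = 0.45; the remaining lags stay at or below 0.30. The elevated value at lag 1 (0.30), dropping to 0.18 at lag 2, reflects decaying short-term dependence rather than seasonality.
The dominant spike at lag 3 indicates a seasonal period of 3.

3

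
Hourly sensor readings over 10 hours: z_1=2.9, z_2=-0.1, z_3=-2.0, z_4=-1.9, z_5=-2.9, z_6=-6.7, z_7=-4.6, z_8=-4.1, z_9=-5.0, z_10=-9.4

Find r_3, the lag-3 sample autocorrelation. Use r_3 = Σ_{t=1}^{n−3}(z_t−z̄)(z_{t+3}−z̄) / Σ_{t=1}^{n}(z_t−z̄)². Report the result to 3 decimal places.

0.158

Mean z̄ = (2.9 − 0.1 − 2.0 − 1.9 − 2.9 − 6.7 − 4.6 − 4.1 − 5.0 − 9.4)/10 = -3.3800
Σ(z_t−z̄)(z_{t+3}−z̄) = (9.2944) + (1.5744) + (-4.5816) + (-1.8056) + (-0.3456) + (5.3784) + (7.3444) = 16.8588
Denominator Σ(z_t−z̄)² = 106.4160
r_3 = 16.8588 / 106.4160 = 0.158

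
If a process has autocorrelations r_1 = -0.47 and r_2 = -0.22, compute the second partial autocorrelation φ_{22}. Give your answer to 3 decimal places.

-0.566

φ_{22} = (r_2 − r_1²) / (1 − r_1²)
r_1² = (-0.47)² = 0.2209
Numerator = -0.22 − 0.2209 = -0.4409; denominator = 1 − 0.2209 = 0.7791
φ_{22} = -0.4409 / 0.7791 = -0.566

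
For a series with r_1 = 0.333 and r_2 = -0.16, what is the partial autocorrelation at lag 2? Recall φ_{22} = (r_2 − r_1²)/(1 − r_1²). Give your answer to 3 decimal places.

-0.305

φ_{22} = (r_2 − r_1²) / (1 − r_1²)
r_1² = (0.333)² = 0.110889
Numerator = -0.16 − 0.1109 = -0.2709; denominator = 1 − 0.1109 = 0.8891
φ_{22} = -0.2709 / 0.8891 = -0.305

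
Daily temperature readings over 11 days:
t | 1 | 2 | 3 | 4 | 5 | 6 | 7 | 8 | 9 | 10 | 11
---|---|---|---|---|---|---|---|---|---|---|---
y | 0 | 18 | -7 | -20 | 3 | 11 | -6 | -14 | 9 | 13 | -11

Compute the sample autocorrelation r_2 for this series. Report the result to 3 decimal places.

-0.742

Mean ȳ = (0 + 18 − 7 − 20 + 3 + 11 − 6 − 14 + 9 + 13 − 11)/11 = -0.3636
Numerator Σ_{t=1}^{9}(y_t−ȳ)(y_{t+2}−ȳ) = -1116.9917
Denominator Σ(y_t−ȳ)² = 1504.5455
r_2 = -1116.9917 / 1504.5455 = -0.742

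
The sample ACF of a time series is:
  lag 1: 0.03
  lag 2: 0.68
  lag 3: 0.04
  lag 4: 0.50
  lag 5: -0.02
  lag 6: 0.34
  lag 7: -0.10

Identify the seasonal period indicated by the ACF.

2

The largest autocorrelation is r_2 = 0.68, with weaker echoes at lags 4 (0.50) and 6 (0.34); the remaining lags stay at or below 0.04.
The dominant spike at lag 2 indicates a seasonal period of 2.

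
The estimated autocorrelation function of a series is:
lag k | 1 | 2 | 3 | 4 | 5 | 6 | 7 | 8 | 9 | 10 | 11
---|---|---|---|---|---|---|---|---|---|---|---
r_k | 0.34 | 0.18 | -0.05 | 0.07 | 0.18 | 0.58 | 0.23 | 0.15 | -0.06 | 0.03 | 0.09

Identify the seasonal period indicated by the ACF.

6

The largest autocorrelation is r_6 = 0.58; the remaining lags stay at or below 0.34. The elevated value at lag 1 (0.34), dropping to 0.18 at lag 2, reflects decaying short-term dependence rather than seasonality.
The dominant spike at lag 6 indicates a seasonal period of 6.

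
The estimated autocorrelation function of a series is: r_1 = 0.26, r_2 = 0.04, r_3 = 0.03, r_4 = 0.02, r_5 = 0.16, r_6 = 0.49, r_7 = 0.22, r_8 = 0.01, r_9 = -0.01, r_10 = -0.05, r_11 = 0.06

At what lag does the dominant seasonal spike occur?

The largest autocorrelation is r_6 = 0.49; the remaining lags stay at or below 0.26. The elevated value at lag 1 (0.26), dropping to 0.04 at lag 2, reflects decaying short-term dependence rather than seasonality.
The dominant spike at lag 6 indicates a seasonal period of 6.

6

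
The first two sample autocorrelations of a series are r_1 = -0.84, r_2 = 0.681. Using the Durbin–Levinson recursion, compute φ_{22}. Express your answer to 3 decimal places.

-0.084

φ_{22} = (r_2 − r_1²) / (1 − r_1²)
r_1² = (-0.84)² = 0.7056
Numerator = 0.681 − 0.7056 = -0.0246; denominator = 1 − 0.7056 = 0.2944
φ_{22} = -0.0246 / 0.2944 = -0.084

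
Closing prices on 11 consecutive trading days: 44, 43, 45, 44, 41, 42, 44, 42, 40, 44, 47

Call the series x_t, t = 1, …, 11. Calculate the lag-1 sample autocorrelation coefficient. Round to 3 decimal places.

0.117

Mean x̄ = (44 + 43 + 45 + 44 + 41 + 42 + 44 + 42 + 40 + 44 + 47)/11 = 43.2727
Numerator Σ_{t=1}^{10}(x_t−x̄)(x_{t+1}−x̄) = 4.4711
Denominator Σ(x_t−x̄)² = 38.1818
r_1 = 4.4711 / 38.1818 = 0.117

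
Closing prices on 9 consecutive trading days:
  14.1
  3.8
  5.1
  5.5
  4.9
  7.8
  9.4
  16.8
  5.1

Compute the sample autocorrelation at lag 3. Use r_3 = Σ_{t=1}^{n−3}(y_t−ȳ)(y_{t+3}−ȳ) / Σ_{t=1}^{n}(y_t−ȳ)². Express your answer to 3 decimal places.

Mean ȳ = (14.1 + 3.8 + 5.1 + 5.5 + 4.9 + 7.8 + 9.4 + 16.8 + 5.1)/9 = 8.0556
Numerator Σ_{t=1}^{6}(y_t−ȳ)(y_{t+3}−ȳ) = -31.5370
Denominator Σ(y_t−ȳ)² = 166.9422
r_3 = -31.5370 / 166.9422 = -0.189

-0.189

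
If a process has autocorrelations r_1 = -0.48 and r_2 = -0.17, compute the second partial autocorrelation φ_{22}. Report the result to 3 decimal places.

φ_{22} = (r_2 − r_1²) / (1 − r_1²)
r_1² = (-0.48)² = 0.2304
Numerator = -0.17 − 0.2304 = -0.4004; denominator = 1 − 0.2304 = 0.7696
φ_{22} = -0.4004 / 0.7696 = -0.520

-0.520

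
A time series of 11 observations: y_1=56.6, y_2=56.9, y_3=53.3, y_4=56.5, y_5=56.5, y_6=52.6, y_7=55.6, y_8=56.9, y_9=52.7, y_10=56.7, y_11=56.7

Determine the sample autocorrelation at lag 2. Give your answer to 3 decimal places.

Mean ȳ = (56.6 + 56.9 + 53.3 + 56.5 + 56.5 + 52.6 + 55.6 + 56.9 + 52.7 + 56.7 + 56.7)/11 = 55.5455
Numerator Σ_{t=1}^{9}(y_t−ȳ)(y_{t+2}−ȳ) = -11.8441
Denominator Σ(y_t−ȳ)² = 31.0873
r_2 = -11.8441 / 31.0873 = -0.381

-0.381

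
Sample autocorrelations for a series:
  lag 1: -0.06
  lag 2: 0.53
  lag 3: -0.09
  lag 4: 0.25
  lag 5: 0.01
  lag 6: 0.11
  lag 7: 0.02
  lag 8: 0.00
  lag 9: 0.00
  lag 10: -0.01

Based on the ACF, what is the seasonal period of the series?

The largest autocorrelation is r_2 = 0.53, with a weaker echo at lag 4 (0.25); the remaining lags stay at or below 0.11.
The dominant spike at lag 2 indicates a seasonal period of 2.

2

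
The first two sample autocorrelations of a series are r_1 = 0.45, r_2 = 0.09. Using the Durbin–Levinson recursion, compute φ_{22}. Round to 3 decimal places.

-0.141

φ_{22} = (r_2 − r_1²) / (1 − r_1²)
r_1² = (0.45)² = 0.2025
Numerator = 0.09 − 0.2025 = -0.1125; denominator = 1 − 0.2025 = 0.7975
φ_{22} = -0.1125 / 0.7975 = -0.141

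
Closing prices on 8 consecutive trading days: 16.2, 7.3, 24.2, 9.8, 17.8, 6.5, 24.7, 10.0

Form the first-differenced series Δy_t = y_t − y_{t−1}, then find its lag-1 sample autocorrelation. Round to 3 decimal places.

First differences Δy: -8.9, 16.9, -14.4, 8.0, -11.3, 18.2, -14.7
Mean of differences = -0.8857
Numerator Σ(Δy_t−Δȳ)(Δy_{t+1}−Δȳ) = -1057.9431
Denominator Σ(Δy_t−Δȳ)² = 1305.7086
r_1(Δy) = -1057.9431 / 1305.7086 = -0.810

-0.810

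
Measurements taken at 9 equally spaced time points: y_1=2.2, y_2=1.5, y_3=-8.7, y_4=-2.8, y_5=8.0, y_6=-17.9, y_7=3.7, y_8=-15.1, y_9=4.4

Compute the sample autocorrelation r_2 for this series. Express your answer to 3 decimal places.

0.314

Mean ȳ = (2.2 + 1.5 − 8.7 − 2.8 + 8.0 − 17.9 + 3.7 − 15.1 + 4.4)/9 = -2.7444
Σ(y_t−ȳ)(y_{t+2}−ȳ) = (-29.4469) + (-0.2358) + (-63.9891) + (0.8420) + (69.2420) + (187.2553) + (46.0420) = 209.7094
Denominator Σ(y_t−ȳ)² = 668.3022
r_2 = 209.7094 / 668.3022 = 0.314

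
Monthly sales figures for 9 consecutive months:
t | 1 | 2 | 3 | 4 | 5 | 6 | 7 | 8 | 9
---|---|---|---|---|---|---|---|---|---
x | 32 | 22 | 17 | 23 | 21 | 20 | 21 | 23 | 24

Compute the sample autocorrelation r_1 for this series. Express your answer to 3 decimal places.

Mean x̄ = (32 + 22 + 17 + 23 + 21 + 20 + 21 + 23 + 24)/9 = 22.5556
Numerator Σ_{t=1}^{8}(x_t−x̄)(x_{t+1}−x̄) = 2.5802
Denominator Σ(x_t−x̄)² = 134.2222
r_1 = 2.5802 / 134.2222 = 0.019

0.019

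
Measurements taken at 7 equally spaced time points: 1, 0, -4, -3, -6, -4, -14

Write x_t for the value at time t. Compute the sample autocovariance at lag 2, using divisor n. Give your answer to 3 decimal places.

3.364

Mean x̄ = (1 + 0 − 4 − 3 − 6 − 4 − 14)/7 = -4.2857
Deviations: 5.2857, 4.2857, 0.2857, 1.2857, -1.7143, 0.2857, -9.7143
Σ_{t=1}^{5}(x_t−x̄)(x_{t+2}−x̄) = 23.5510
γ_2 = 23.5510 / 7 = 3.364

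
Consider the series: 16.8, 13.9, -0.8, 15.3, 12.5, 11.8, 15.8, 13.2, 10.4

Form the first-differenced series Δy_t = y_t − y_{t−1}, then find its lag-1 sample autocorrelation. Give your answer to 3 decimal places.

First differences Δy: -2.9, -14.7, 16.1, -2.8, -0.7, 4.0, -2.6, -2.8
Mean of differences = -0.8000
Numerator Σ(Δy_t−Δȳ)(Δy_{t+1}−Δȳ) = -244.2800
Denominator Σ(Δy_t−Δȳ)² = 517.5200
r_1(Δy) = -244.2800 / 517.5200 = -0.472

-0.472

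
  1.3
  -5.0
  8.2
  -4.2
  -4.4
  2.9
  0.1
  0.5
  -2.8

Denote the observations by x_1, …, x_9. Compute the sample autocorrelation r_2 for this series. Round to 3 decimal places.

-0.104

Mean x̄ = (1.3 − 5.0 + 8.2 − 4.2 − 4.4 + 2.9 + 0.1 + 0.5 − 2.8)/9 = -0.3778
Numerator Σ_{t=1}^{7}(x_t−x̄)(x_{t+2}−x̄) = -15.1732
Denominator Σ(x_t−x̄)² = 146.1556
r_2 = -15.1732 / 146.1556 = -0.104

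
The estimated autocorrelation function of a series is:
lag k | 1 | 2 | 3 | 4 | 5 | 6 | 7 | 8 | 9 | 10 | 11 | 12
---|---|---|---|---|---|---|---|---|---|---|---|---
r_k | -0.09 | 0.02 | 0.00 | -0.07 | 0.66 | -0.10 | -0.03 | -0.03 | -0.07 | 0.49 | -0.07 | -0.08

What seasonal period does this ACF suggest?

5

The largest autocorrelation is r_5 = 0.66, with a weaker echo at lag 10 (0.49); the remaining lags stay at or below 0.02.
The dominant spike at lag 5 indicates a seasonal period of 5.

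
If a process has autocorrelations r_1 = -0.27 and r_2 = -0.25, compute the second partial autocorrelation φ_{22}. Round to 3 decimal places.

φ_{22} = (r_2 − r_1²) / (1 − r_1²)
r_1² = (-0.27)² = 0.0729
Numerator = -0.25 − 0.0729 = -0.3229; denominator = 1 − 0.0729 = 0.9271
φ_{22} = -0.3229 / 0.9271 = -0.348

-0.348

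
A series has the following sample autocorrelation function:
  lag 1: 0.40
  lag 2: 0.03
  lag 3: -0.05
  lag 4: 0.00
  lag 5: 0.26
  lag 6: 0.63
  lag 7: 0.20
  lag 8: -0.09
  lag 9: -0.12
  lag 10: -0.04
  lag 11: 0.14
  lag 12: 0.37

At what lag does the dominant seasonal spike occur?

The largest autocorrelation is r_6 = 0.63; the remaining lags stay at or below 0.40. The elevated value at lag 1 (0.40), dropping to 0.03 at lag 2, reflects decaying short-term dependence rather than seasonality.
The dominant spike at lag 6 indicates a seasonal period of 6.

6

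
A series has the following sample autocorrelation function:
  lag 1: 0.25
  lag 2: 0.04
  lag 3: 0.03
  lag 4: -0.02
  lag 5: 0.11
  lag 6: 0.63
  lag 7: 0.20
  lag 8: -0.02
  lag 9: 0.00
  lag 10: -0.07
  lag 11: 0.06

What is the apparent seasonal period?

6

The largest autocorrelation is r_6 = 0.63; the remaining lags stay at or below 0.25. The elevated value at lag 1 (0.25), dropping to 0.04 at lag 2, reflects decaying short-term dependence rather than seasonality.
The dominant spike at lag 6 indicates a seasonal period of 6.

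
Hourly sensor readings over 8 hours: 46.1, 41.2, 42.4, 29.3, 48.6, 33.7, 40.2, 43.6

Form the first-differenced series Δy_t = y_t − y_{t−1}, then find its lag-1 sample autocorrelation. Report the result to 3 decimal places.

-0.755

First differences Δy: -4.9, 1.2, -13.1, 19.3, -14.9, 6.5, 3.4
Mean of differences = -0.3571
Numerator Σ(Δy_t−Δȳ)(Δy_{t+1}−Δȳ) = -637.2347
Denominator Σ(Δy_t−Δȳ)² = 844.4771
r_1(Δy) = -637.2347 / 844.4771 = -0.755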